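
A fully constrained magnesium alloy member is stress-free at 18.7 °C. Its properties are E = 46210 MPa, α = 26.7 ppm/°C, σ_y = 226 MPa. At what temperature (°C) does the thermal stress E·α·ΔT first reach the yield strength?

202 °C

E = 46210 MPa = 46.21 GPa.
E·α·ΔT = 226.0 MPa ⇒ ΔT = 226.0 / (46.21×10³ × 26.7×10⁻⁶) = 183.2 K.
T = 18.7 + 183.2 = 201.9 °C.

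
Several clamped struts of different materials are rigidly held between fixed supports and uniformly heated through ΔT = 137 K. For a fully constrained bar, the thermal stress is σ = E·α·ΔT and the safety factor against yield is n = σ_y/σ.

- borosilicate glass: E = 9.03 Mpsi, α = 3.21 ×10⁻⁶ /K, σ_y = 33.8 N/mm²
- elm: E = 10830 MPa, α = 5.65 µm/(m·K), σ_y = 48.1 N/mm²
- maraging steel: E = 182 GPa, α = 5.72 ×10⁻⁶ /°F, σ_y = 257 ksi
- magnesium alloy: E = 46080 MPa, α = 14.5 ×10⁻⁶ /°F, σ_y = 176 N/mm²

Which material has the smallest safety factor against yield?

With everything in SI (GPa, ×10⁻⁶/K, MPa):
  borosilicate glass: E = 62.26, α = 3.21, σ_y = 33.80 → σ = 27.4 MPa, n = 1.23
  elm: E = 10.83, α = 5.65, σ_y = 48.10 → σ = 8.38 MPa, n = 5.74
  maraging steel: E = 182.0, α = 10.3, σ_y = 1772 → σ = 257 MPa, n = 6.90
  magnesium alloy: E = 46.08, α = 26.1, σ_y = 176.0 → σ = 165 MPa, n = 1.07
Smallest n: magnesium alloy with n = 1.07.

magnesium alloy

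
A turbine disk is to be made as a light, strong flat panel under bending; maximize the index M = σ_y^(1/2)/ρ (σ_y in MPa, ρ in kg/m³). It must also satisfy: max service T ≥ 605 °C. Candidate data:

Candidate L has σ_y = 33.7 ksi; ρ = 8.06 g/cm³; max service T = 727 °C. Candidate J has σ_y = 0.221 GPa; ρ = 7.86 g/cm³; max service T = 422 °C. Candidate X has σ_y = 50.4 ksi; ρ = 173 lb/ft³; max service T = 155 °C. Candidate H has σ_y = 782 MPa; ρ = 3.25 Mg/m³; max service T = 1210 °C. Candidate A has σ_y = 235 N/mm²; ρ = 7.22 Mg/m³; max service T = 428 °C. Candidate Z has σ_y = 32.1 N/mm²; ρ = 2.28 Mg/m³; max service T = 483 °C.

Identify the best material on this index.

Screen on constraints: max service T ≥ 605 °C. Survivors: candidate L, candidate H.
Normalizing units and computing the index:
  candidate L: σ_y = 232.4 MPa, ρ = 8060 kg/m³
  candidate H: σ_y = 782.0 MPa, ρ = 3250 kg/m³
  candidate H: M = 8.60×10⁻³
  candidate L: M = 1.89×10⁻³
Candidate H has the largest M.

candidate H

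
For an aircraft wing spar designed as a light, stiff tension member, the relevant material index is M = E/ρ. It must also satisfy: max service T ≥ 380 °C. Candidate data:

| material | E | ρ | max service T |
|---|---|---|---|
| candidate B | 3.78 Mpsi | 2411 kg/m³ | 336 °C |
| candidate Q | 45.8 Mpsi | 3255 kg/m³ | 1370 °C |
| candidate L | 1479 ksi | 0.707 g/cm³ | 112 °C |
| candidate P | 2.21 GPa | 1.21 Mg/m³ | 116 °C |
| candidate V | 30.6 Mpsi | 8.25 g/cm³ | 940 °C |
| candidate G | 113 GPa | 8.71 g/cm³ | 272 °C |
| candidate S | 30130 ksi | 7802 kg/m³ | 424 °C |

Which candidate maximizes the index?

Screen on constraints: max service T ≥ 380 °C. Survivors: candidate Q, candidate V, candidate S.
Convert each candidate to consistent units, then evaluate M:
  candidate Q: E = 315.8 GPa, ρ = 3255 kg/m³
  candidate V: E = 211.0 GPa, ρ = 8250 kg/m³
  candidate S: E = 207.7 GPa, ρ = 7802 kg/m³
  candidate Q: M = 97.0 MN·m/kg
  candidate S: M = 26.6 MN·m/kg
  candidate V: M = 25.6 MN·m/kg
The maximum is for candidate Q.

candidate Q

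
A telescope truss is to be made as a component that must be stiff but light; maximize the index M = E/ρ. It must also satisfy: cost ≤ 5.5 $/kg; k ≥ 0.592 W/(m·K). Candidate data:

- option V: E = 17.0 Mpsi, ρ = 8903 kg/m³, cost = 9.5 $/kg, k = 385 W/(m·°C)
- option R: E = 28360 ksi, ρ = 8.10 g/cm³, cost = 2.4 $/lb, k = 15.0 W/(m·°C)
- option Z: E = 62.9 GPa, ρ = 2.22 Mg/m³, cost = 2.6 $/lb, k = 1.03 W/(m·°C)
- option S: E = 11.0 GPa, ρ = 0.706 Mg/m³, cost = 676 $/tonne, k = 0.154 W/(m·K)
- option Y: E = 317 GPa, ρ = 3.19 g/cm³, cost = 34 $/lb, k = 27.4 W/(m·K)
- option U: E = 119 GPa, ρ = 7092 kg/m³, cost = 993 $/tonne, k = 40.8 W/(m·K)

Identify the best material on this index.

option R

Screen on constraints: cost ≤ 5.5 $/kg; k ≥ 0.592 W/(m·K). Survivors: option R, option U.
Putting every candidate on a common basis:
  option R: E = 195.5 GPa, ρ = 8100 kg/m³
  option U: E = 119.0 GPa, ρ = 7092 kg/m³
  option R: M = 24.1 MN·m/kg
  option U: M = 16.8 MN·m/kg
Highest index: option R.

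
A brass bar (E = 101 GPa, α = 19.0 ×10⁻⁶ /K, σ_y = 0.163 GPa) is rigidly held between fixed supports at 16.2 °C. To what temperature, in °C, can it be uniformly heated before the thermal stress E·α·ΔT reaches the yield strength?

101 °C

σ_y = 0.163 GPa = 163.0 MPa.
E·α·ΔT = 163.0 MPa ⇒ ΔT = 163.0 / (101.0×10³ × 19.0×10⁻⁶) = 84.94 K.
T = 16.2 + 84.94 = 101.1 °C.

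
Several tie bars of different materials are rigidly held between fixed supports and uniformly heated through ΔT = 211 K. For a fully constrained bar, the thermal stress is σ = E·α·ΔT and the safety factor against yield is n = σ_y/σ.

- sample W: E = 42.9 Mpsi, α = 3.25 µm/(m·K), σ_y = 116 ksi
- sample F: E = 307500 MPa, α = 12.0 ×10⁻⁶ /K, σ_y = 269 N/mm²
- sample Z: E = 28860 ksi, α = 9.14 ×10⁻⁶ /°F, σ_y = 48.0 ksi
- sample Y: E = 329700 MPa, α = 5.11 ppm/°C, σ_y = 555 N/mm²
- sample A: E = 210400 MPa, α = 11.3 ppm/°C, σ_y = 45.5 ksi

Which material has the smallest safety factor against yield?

With everything in SI (GPa, ×10⁻⁶/K, MPa):
  sample W: E = 295.8, α = 3.25, σ_y = 799.8 → σ = 203 MPa, n = 3.94
  sample F: E = 307.5, α = 12.0, σ_y = 269.0 → σ = 779 MPa, n = 0.345
  sample Z: E = 199.0, α = 16.5, σ_y = 330.9 → σ = 691 MPa, n = 0.479
  sample Y: E = 329.7, α = 5.11, σ_y = 555.0 → σ = 355 MPa, n = 1.56
  sample A: E = 210.4, α = 11.3, σ_y = 313.7 → σ = 502 MPa, n = 0.625
The minimum is sample F at n = 0.345.

sample F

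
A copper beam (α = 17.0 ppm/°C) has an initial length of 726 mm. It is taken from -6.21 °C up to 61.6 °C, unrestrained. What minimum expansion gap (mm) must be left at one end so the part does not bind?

ΔT = 61.6 − (-6.21) = 67.81 K.
ΔL = α·L₀·ΔT = 17.0×10⁻⁶ × 726 mm × 67.81 K = 0.837 mm.

0.837 mm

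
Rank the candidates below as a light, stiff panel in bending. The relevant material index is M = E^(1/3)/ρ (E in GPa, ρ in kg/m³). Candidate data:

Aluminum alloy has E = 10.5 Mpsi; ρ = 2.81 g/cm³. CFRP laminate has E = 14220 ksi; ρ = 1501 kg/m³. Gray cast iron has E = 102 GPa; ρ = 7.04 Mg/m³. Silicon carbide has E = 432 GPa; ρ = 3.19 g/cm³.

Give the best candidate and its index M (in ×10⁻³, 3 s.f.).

Normalizing units and computing the index:
  aluminum alloy: E = 72.39 GPa, ρ = 2810 kg/m³
  CFRP laminate: E = 98.04 GPa, ρ = 1501 kg/m³
  gray cast iron: E = 102.0 GPa, ρ = 7040 kg/m³
  silicon carbide: E = 432.0 GPa, ρ = 3190 kg/m³
  CFRP laminate: M = 3.07×10⁻³
  silicon carbide: M = 2.37×10⁻³
  aluminum alloy: M = 1.48×10⁻³
  gray cast iron: M = 0.664×10⁻³
CFRP laminate has the largest M.

CFRP laminate, M = 3.07×10⁻³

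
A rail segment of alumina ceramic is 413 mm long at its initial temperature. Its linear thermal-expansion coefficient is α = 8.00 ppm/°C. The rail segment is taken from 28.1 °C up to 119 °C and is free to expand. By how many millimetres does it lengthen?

ΔT = 119 − 28.1 = 90.90 K.
ΔL = α·L₀·ΔT = 8.00×10⁻⁶ × 413 mm × 90.90 K = 0.300 mm.

0.300 mm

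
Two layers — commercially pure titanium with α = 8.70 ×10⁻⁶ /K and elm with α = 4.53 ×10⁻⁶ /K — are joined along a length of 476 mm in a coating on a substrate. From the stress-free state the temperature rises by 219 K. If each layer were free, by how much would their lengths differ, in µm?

Δα = |8.70 − 4.53|×10⁻⁶/K = 4.17×10⁻⁶/K.
ΔL_mismatch = Δα·L·ΔT = 4.17×10⁻⁶ × 476.0 mm × 219.0 K = 435 µm.

435 µm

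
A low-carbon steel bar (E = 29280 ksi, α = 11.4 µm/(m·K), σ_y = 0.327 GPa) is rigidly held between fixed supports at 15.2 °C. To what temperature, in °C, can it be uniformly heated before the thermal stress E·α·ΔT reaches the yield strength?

157 °C

E = 29280 ksi = 201.9 GPa.
σ_y = 0.327 GPa = 327.0 MPa.
E·α·ΔT = 327.0 MPa ⇒ ΔT = 327.0 / (201.9×10³ × 11.4×10⁻⁶) = 142.1 K.
T = 15.2 + 142.1 = 157.3 °C.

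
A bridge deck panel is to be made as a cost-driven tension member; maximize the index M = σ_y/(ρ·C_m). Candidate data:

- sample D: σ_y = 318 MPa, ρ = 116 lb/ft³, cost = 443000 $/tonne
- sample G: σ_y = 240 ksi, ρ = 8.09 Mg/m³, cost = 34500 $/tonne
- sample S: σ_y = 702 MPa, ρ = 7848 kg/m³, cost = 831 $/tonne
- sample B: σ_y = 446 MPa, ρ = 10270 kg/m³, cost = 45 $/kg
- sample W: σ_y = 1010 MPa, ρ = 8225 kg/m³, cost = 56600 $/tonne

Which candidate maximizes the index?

sample S

After converting to SI:
  sample D: σ_y = 318.0 MPa, ρ = 1858 kg/m³, cost = 443.0 $/kg
  sample G: σ_y = 1655 MPa, ρ = 8090 kg/m³, cost = 34.50 $/kg
  sample S: σ_y = 702.0 MPa, ρ = 7848 kg/m³, cost = 0.8310 $/kg
  sample B: σ_y = 446.0 MPa, ρ = 10270 kg/m³, cost = 45.00 $/kg
  sample W: σ_y = 1010 MPa, ρ = 8225 kg/m³, cost = 56.60 $/kg
  sample S: M = 108 kN·m per $
  sample G: M = 5.93 kN·m per $
  sample W: M = 2.17 kN·m per $
  sample B: M = 0.965 kN·m per $
  sample D: M = 0.386 kN·m per $
Sample S has the largest M.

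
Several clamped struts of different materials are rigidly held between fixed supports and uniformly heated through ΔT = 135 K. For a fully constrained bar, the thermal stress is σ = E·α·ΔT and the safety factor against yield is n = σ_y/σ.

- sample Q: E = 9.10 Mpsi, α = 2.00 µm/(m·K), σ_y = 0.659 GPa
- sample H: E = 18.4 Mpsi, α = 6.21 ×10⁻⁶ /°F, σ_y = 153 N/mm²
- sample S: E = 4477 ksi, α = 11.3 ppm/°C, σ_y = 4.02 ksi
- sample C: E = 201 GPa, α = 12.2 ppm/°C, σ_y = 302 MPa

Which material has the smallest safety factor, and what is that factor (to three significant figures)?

With everything in SI (GPa, ×10⁻⁶/K, MPa):
  sample Q: E = 62.74, α = 2.00, σ_y = 659.0 → σ = 16.9 MPa, n = 38.9
  sample H: E = 126.9, α = 11.2, σ_y = 153.0 → σ = 191 MPa, n = 0.799
  sample S: E = 30.87, α = 11.3, σ_y = 27.72 → σ = 47.1 MPa, n = 0.589
  sample C: E = 201.0, α = 12.2, σ_y = 302.0 → σ = 331 MPa, n = 0.912
The minimum is sample S at n = 0.589.

sample S, n = 0.589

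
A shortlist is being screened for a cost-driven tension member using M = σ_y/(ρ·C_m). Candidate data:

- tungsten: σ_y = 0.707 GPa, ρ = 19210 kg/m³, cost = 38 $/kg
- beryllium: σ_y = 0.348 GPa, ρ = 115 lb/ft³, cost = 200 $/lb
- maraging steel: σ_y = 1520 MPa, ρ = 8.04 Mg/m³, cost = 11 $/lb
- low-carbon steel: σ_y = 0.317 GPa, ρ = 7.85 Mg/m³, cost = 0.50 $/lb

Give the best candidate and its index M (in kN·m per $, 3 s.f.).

After converting to SI:
  tungsten: σ_y = 707.0 MPa, ρ = 19210 kg/m³, cost = 38.00 $/kg
  beryllium: σ_y = 348.0 MPa, ρ = 1842 kg/m³, cost = 440.9 $/kg
  maraging steel: σ_y = 1520 MPa, ρ = 8040 kg/m³, cost = 24.25 $/kg
  low-carbon steel: σ_y = 317.0 MPa, ρ = 7850 kg/m³, cost = 1.102 $/kg
  low-carbon steel: M = 36.6 kN·m per $
  maraging steel: M = 7.80 kN·m per $
  tungsten: M = 0.969 kN·m per $
  beryllium: M = 0.428 kN·m per $
The maximum is for low-carbon steel.

low-carbon steel, M = 36.6 kN·m per $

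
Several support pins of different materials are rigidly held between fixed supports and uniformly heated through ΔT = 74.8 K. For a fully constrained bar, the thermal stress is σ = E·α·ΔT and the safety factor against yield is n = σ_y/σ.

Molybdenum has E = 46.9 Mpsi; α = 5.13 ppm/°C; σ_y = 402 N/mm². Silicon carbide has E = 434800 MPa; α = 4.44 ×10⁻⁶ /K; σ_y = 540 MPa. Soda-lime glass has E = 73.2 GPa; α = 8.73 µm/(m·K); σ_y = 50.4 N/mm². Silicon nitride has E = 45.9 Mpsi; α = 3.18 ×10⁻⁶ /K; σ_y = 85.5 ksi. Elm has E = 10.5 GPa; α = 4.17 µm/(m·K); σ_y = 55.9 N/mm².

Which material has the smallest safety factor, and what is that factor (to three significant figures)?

soda-lime glass, n = 1.05

Converting E to GPa, α to ×10⁻⁶/K, σ_y to MPa, then σ and n for each:
  molybdenum: E = 323.4, α = 5.13, σ_y = 402.0 → σ = 124 MPa, n = 3.24
  silicon carbide: E = 434.8, α = 4.44, σ_y = 540.0 → σ = 144 MPa, n = 3.74
  soda-lime glass: E = 73.20, α = 8.73, σ_y = 50.40 → σ = 47.8 MPa, n = 1.05
  silicon nitride: E = 316.5, α = 3.18, σ_y = 589.5 → σ = 75.3 MPa, n = 7.83
  elm: E = 10.50, α = 4.17, σ_y = 55.90 → σ = 3.28 MPa, n = 17.1
The minimum is soda-lime glass at n = 1.05.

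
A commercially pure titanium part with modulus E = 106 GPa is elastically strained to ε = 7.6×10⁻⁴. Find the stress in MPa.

σ = E·ε = 106000 MPa × 7.6×10⁻⁴ = 80.6 MPa.

80.6 MPa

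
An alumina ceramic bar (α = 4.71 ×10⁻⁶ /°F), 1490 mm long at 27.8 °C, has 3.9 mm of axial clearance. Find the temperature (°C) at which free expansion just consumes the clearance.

α = 4.71×10⁻⁶/°F × 9/5 = 8.48×10⁻⁶/K.
α·L₀·ΔT = 3.9 mm ⇒ ΔT = 3.9 / (8.48×10⁻⁶ × 1490.0) = 308.7 K.
T = 27.8 + 308.7 = 336.5 °C.

337 °C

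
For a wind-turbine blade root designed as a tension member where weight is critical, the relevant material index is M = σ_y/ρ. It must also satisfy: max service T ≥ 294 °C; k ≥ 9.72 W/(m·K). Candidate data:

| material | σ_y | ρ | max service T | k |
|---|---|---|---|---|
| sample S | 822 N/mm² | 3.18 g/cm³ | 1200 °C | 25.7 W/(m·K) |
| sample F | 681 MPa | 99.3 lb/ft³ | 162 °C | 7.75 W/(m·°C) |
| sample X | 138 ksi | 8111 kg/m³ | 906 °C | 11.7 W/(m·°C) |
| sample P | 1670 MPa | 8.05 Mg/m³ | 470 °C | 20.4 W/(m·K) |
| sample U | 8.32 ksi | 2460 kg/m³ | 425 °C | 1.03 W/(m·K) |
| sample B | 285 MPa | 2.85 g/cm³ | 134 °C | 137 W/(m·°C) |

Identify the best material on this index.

Screen on constraints: max service T ≥ 294 °C; k ≥ 9.72 W/(m·K). Survivors: sample S, sample X, sample P.
Normalizing units and computing the index:
  sample S: σ_y = 822.0 MPa, ρ = 3180 kg/m³
  sample X: σ_y = 951.5 MPa, ρ = 8111 kg/m³
  sample P: σ_y = 1670 MPa, ρ = 8050 kg/m³
  sample S: M = 258 kN·m/kg
  sample P: M = 207 kN·m/kg
  sample X: M = 117 kN·m/kg
Highest index: sample S.

sample S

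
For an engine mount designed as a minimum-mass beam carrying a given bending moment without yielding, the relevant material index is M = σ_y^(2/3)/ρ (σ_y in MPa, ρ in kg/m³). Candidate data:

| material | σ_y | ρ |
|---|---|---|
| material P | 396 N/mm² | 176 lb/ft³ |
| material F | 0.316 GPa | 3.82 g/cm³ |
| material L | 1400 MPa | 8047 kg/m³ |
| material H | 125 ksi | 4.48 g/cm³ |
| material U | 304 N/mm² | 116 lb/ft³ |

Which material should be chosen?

material U

After converting to SI:
  material P: σ_y = 396.0 MPa, ρ = 2819 kg/m³
  material F: σ_y = 316.0 MPa, ρ = 3820 kg/m³
  material L: σ_y = 1400 MPa, ρ = 8047 kg/m³
  material H: σ_y = 861.8 MPa, ρ = 4480 kg/m³
  material U: σ_y = 304.0 MPa, ρ = 1858 kg/m³
  material U: M = 24.3×10⁻³
  material H: M = 20.2×10⁻³
  material P: M = 19.1×10⁻³
  material L: M = 15.6×10⁻³
  material F: M = 12.1×10⁻³
Highest index: material U.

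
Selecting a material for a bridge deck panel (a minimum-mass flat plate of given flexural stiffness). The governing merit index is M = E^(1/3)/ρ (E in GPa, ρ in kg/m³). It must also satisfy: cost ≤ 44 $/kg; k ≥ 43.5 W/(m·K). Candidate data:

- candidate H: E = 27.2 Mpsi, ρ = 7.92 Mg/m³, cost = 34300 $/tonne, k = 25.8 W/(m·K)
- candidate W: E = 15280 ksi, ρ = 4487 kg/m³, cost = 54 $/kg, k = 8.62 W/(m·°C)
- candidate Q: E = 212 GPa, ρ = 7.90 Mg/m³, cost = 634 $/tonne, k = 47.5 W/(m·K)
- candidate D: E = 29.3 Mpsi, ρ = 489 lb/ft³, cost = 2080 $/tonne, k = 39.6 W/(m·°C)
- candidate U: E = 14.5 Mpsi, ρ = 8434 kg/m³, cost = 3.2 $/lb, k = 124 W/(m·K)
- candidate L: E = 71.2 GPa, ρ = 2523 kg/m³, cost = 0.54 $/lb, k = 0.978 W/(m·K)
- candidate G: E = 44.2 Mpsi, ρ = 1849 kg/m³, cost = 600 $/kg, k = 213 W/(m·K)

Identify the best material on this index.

candidate Q

Screen on constraints: cost ≤ 44 $/kg; k ≥ 43.5 W/(m·K). Survivors: candidate Q, candidate U.
Convert each candidate to consistent units, then evaluate M:
  candidate Q: E = 212.0 GPa, ρ = 7900 kg/m³
  candidate U: E = 99.97 GPa, ρ = 8434 kg/m³
  candidate Q: M = 0.755×10⁻³
  candidate U: M = 0.550×10⁻³
Candidate Q has the largest M.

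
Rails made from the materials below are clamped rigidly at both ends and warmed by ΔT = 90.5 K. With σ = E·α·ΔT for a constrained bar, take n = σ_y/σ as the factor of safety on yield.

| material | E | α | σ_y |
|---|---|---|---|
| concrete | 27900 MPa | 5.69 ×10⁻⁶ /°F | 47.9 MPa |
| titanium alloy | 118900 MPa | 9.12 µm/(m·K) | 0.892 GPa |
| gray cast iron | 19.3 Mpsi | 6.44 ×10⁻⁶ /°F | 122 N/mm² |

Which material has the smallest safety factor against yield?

With everything in SI (GPa, ×10⁻⁶/K, MPa):
  concrete: E = 27.90, α = 10.2, σ_y = 47.90 → σ = 25.9 MPa, n = 1.85
  titanium alloy: E = 118.9, α = 9.12, σ_y = 892.0 → σ = 98.1 MPa, n = 9.09
  gray cast iron: E = 133.1, α = 11.6, σ_y = 122.0 → σ = 140 MPa, n = 0.874
Smallest n: gray cast iron with n = 0.874.

gray cast iron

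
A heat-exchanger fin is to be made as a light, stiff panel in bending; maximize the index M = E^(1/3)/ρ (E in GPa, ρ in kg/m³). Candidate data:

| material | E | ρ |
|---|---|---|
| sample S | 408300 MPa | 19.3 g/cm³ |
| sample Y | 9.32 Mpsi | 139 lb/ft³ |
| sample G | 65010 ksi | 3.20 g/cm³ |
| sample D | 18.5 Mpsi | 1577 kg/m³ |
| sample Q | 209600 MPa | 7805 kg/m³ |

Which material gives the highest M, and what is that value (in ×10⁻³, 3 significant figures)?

Putting every candidate on a common basis:
  sample S: E = 408.3 GPa, ρ = 19300 kg/m³
  sample Y: E = 64.26 GPa, ρ = 2227 kg/m³
  sample G: E = 448.2 GPa, ρ = 3200 kg/m³
  sample D: E = 127.6 GPa, ρ = 1577 kg/m³
  sample Q: E = 209.6 GPa, ρ = 7805 kg/m³
  sample D: M = 3.19×10⁻³
  sample G: M = 2.39×10⁻³
  sample Y: M = 1.80×10⁻³
  sample Q: M = 0.761×10⁻³
  sample S: M = 0.384×10⁻³
Highest index: sample D.

sample D, M = 3.19×10⁻³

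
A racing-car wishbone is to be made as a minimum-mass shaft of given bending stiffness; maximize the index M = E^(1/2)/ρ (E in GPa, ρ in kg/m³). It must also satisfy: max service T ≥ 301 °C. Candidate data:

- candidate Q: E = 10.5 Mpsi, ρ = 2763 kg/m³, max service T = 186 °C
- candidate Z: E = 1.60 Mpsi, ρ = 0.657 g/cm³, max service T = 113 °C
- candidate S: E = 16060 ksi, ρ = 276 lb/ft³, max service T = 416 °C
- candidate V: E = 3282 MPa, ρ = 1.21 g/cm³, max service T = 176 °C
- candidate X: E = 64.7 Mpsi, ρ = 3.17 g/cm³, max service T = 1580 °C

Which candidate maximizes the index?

Screen on constraints: max service T ≥ 301 °C. Survivors: candidate S, candidate X.
After converting to SI:
  candidate S: E = 110.7 GPa, ρ = 4421 kg/m³
  candidate X: E = 446.1 GPa, ρ = 3170 kg/m³
  candidate X: M = 6.66×10⁻³
  candidate S: M = 2.38×10⁻³
Candidate X has the largest M.

candidate X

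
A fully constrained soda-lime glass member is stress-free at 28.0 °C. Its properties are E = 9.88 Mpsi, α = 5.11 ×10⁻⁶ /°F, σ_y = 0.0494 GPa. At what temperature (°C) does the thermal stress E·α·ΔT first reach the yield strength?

107 °C

E = 9.88 Mpsi = 68.12 GPa.
α = 5.11×10⁻⁶/°F × 9/5 = 9.20×10⁻⁶/K.
σ_y = 0.0494 GPa = 49.40 MPa.
E·α·ΔT = 49.40 MPa ⇒ ΔT = 49.40 / (68.12×10³ × 9.20×10⁻⁶) = 78.84 K.
T = 28.0 + 78.84 = 106.8 °C.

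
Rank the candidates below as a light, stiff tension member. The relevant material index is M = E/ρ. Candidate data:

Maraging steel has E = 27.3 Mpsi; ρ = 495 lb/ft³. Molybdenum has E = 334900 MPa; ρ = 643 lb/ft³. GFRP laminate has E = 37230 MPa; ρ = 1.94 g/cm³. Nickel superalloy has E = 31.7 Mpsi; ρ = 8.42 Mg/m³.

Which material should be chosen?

molybdenum

Convert each candidate to consistent units, then evaluate M:
  maraging steel: E = 188.2 GPa, ρ = 7929 kg/m³
  molybdenum: E = 334.9 GPa, ρ = 10300 kg/m³
  GFRP laminate: E = 37.23 GPa, ρ = 1940 kg/m³
  nickel superalloy: E = 218.6 GPa, ρ = 8420 kg/m³
  molybdenum: M = 32.5 MN·m/kg
  nickel superalloy: M = 26.0 MN·m/kg
  maraging steel: M = 23.7 MN·m/kg
  GFRP laminate: M = 19.2 MN·m/kg
Molybdenum has the largest M.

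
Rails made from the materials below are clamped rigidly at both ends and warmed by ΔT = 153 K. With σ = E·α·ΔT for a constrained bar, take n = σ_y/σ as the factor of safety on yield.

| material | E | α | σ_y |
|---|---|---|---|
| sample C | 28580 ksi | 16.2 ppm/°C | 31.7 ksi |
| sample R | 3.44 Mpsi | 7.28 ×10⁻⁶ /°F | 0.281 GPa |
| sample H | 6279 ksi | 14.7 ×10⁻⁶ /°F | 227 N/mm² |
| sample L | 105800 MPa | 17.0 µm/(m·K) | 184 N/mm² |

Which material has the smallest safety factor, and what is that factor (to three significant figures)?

sample C, n = 0.447

Converting E to GPa, α to ×10⁻⁶/K, σ_y to MPa, then σ and n for each:
  sample C: E = 197.1, α = 16.2, σ_y = 218.6 → σ = 488 MPa, n = 0.447
  sample R: E = 23.72, α = 13.1, σ_y = 281.0 → σ = 47.6 MPa, n = 5.91
  sample H: E = 43.29, α = 26.5, σ_y = 227.0 → σ = 175 MPa, n = 1.30
  sample L: E = 105.8, α = 17.0, σ_y = 184.0 → σ = 275 MPa, n = 0.669
The minimum is sample C at n = 0.447.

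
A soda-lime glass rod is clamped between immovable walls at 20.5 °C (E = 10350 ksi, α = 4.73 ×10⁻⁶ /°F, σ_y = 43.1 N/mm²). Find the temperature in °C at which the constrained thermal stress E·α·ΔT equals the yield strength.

91.4 °C

E = 10350 ksi = 71.36 GPa.
α = 4.73×10⁻⁶/°F × 9/5 = 8.51×10⁻⁶/K.
σ_y = 43.1 N/mm² = 43.10 MPa.
E·α·ΔT = 43.10 MPa ⇒ ΔT = 43.10 / (71.36×10³ × 8.51×10⁻⁶) = 70.94 K.
T = 20.5 + 70.94 = 91.44 °C.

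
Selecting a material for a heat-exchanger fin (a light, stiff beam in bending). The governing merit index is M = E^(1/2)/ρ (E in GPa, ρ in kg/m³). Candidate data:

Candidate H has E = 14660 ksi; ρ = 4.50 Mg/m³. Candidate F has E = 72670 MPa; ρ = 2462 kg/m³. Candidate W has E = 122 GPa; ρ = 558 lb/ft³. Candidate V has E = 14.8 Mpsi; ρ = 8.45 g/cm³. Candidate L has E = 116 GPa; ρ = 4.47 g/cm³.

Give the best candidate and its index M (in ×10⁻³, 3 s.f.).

candidate F, M = 3.46×10⁻³

After converting to SI:
  candidate H: E = 101.1 GPa, ρ = 4500 kg/m³
  candidate F: E = 72.67 GPa, ρ = 2462 kg/m³
  candidate W: E = 122.0 GPa, ρ = 8938 kg/m³
  candidate V: E = 102.0 GPa, ρ = 8450 kg/m³
  candidate L: E = 116.0 GPa, ρ = 4470 kg/m³
  candidate F: M = 3.46×10⁻³
  candidate L: M = 2.41×10⁻³
  candidate H: M = 2.23×10⁻³
  candidate W: M = 1.24×10⁻³
  candidate V: M = 1.20×10⁻³
The maximum is for candidate F.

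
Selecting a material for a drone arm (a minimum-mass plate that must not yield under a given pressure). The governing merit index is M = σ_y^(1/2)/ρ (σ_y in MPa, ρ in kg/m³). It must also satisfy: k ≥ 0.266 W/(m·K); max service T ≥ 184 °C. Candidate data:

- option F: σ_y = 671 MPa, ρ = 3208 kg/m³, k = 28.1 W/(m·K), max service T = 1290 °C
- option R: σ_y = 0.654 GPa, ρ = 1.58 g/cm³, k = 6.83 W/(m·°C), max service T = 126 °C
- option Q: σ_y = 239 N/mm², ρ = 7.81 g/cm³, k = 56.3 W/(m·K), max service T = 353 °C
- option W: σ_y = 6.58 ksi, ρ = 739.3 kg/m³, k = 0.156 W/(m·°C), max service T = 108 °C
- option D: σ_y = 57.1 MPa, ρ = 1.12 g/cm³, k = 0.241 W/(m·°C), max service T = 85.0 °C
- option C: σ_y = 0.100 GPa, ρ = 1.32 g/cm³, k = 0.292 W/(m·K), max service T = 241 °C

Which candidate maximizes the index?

Screen on constraints: k ≥ 0.266 W/(m·K); max service T ≥ 184 °C. Survivors: option F, option Q, option C.
In SI units:
  option F: σ_y = 671.0 MPa, ρ = 3208 kg/m³
  option Q: σ_y = 239.0 MPa, ρ = 7810 kg/m³
  option C: σ_y = 100.0 MPa, ρ = 1320 kg/m³
  option F: M = 8.07×10⁻³
  option C: M = 7.58×10⁻³
  option Q: M = 1.98×10⁻³
The maximum is for option F.

option F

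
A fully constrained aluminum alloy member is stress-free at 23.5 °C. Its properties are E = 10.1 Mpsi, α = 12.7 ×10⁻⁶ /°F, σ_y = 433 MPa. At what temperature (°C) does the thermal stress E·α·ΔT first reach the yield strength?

296 °C

E = 10.1 Mpsi = 69.64 GPa.
α = 12.7×10⁻⁶/°F × 9/5 = 22.9×10⁻⁶/K.
E·α·ΔT = 433.0 MPa ⇒ ΔT = 433.0 / (69.64×10³ × 22.9×10⁻⁶) = 272.0 K.
T = 23.5 + 272.0 = 295.5 °C.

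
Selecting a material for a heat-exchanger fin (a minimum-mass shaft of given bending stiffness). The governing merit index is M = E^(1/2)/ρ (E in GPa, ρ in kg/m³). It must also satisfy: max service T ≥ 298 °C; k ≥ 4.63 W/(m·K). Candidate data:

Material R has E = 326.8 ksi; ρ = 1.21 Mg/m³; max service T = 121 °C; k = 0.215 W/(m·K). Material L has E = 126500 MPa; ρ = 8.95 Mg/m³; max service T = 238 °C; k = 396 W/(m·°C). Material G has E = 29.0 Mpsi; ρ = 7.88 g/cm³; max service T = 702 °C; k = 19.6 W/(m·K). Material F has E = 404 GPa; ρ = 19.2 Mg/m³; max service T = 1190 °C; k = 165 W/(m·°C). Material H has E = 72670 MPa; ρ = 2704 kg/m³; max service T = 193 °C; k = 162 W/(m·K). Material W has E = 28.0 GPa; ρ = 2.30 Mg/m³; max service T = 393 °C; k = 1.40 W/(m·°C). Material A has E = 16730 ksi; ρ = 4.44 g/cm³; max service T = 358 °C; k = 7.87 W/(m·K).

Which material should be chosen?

material A

Screen on constraints: max service T ≥ 298 °C; k ≥ 4.63 W/(m·K). Survivors: material G, material F, material A.
In SI units:
  material G: E = 199.9 GPa, ρ = 7880 kg/m³
  material F: E = 404.0 GPa, ρ = 19200 kg/m³
  material A: E = 115.3 GPa, ρ = 4440 kg/m³
  material A: M = 2.42×10⁻³
  material G: M = 1.79×10⁻³
  material F: M = 1.05×10⁻³
Highest index: material A.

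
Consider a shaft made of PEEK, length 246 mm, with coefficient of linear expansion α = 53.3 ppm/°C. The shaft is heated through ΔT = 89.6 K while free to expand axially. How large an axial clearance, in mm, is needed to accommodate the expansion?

ΔL = α·L₀·ΔT = 53.3×10⁻⁶ × 246 mm × 89.60 K = 1.17 mm.

1.17 mm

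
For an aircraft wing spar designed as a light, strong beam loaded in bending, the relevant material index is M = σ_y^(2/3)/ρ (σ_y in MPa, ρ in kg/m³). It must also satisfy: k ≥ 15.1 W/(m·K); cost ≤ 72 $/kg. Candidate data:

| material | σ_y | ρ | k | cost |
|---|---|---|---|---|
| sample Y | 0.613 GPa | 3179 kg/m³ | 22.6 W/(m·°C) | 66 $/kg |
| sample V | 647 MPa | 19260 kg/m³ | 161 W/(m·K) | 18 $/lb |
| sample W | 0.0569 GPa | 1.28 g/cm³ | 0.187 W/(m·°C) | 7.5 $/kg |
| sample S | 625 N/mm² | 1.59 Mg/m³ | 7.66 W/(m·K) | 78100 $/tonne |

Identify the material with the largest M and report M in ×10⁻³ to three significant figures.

sample Y, M = 22.7×10⁻³

Screen on constraints: k ≥ 15.1 W/(m·K); cost ≤ 72 $/kg. Survivors: sample Y, sample V.
After converting to SI:
  sample Y: σ_y = 613.0 MPa, ρ = 3179 kg/m³
  sample V: σ_y = 647.0 MPa, ρ = 19260 kg/m³
  sample Y: M = 22.7×10⁻³
  sample V: M = 3.88×10⁻³
Highest index: sample Y.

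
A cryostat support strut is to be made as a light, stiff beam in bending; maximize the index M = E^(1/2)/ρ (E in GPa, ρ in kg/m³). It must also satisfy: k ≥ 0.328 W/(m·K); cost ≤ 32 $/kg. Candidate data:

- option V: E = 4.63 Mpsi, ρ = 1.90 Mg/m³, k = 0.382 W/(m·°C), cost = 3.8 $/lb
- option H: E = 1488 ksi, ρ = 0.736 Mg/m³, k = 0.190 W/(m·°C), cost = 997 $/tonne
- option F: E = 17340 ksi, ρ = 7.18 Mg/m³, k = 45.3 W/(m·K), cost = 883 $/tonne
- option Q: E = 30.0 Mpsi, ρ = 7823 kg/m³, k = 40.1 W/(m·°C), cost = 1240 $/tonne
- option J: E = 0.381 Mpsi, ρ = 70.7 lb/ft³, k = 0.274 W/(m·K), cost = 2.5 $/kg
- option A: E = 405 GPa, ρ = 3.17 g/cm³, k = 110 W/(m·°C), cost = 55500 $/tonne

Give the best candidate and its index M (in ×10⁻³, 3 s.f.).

option V, M = 2.97×10⁻³

Screen on constraints: k ≥ 0.328 W/(m·K); cost ≤ 32 $/kg. Survivors: option V, option F, option Q.
Putting every candidate on a common basis:
  option V: E = 31.92 GPa, ρ = 1900 kg/m³
  option F: E = 119.6 GPa, ρ = 7180 kg/m³
  option Q: E = 206.8 GPa, ρ = 7823 kg/m³
  option V: M = 2.97×10⁻³
  option Q: M = 1.84×10⁻³
  option F: M = 1.52×10⁻³
Option V has the largest M.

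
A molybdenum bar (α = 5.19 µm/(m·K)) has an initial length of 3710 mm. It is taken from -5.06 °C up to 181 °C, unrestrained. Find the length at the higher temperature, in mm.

3713.6 mm

ΔT = 181 − (-5.06) = 186.1 K.
ΔL = α·L₀·ΔT = 5.19×10⁻⁶ × 3710 mm × 186.1 K = 3.58 mm.
L = L₀ + ΔL = 3710 + 3.58 = 3713.6 mm.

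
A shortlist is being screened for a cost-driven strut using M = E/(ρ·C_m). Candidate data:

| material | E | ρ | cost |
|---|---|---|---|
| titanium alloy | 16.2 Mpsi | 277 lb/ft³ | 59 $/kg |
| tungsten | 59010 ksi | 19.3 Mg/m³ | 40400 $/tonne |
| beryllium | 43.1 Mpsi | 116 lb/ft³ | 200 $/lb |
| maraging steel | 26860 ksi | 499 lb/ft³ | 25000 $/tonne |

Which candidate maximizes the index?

Normalizing units and computing the index:
  titanium alloy: E = 111.7 GPa, ρ = 4437 kg/m³, cost = 59.00 $/kg
  tungsten: E = 406.9 GPa, ρ = 19300 kg/m³, cost = 40.40 $/kg
  beryllium: E = 297.2 GPa, ρ = 1858 kg/m³, cost = 440.9 $/kg
  maraging steel: E = 185.2 GPa, ρ = 7993 kg/m³, cost = 25.00 $/kg
  maraging steel: M = 0.927 MN·m per $
  tungsten: M = 0.522 MN·m per $
  titanium alloy: M = 0.427 MN·m per $
  beryllium: M = 0.363 MN·m per $
The maximum is for maraging steel.

maraging steel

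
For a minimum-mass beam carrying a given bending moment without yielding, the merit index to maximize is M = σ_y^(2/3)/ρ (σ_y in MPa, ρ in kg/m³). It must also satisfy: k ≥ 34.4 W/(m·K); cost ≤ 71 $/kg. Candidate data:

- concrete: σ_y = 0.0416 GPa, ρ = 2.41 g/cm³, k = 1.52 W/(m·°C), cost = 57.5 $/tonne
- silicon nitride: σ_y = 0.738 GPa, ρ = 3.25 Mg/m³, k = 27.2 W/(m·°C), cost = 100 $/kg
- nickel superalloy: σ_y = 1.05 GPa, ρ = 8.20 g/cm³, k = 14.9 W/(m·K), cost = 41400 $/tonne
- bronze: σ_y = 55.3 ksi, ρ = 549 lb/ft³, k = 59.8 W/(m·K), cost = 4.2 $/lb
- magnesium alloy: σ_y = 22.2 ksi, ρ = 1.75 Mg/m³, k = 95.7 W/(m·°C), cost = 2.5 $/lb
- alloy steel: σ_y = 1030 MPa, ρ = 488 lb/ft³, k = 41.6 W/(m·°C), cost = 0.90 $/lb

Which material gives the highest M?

magnesium alloy

Screen on constraints: k ≥ 34.4 W/(m·K); cost ≤ 71 $/kg. Survivors: bronze, magnesium alloy, alloy steel.
In SI units:
  bronze: σ_y = 381.3 MPa, ρ = 8794 kg/m³
  magnesium alloy: σ_y = 153.1 MPa, ρ = 1750 kg/m³
  alloy steel: σ_y = 1030 MPa, ρ = 7817 kg/m³
  magnesium alloy: M = 16.4×10⁻³
  alloy steel: M = 13.0×10⁻³
  bronze: M = 5.98×10⁻³
Highest index: magnesium alloy.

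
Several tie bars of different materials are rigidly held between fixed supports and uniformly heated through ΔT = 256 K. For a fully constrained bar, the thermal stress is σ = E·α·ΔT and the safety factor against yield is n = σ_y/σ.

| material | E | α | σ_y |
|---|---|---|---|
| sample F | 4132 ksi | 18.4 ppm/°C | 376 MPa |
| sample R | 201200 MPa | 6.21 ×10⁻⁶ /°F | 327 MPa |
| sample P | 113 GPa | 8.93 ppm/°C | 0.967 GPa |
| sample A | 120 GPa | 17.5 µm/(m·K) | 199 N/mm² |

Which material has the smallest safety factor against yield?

sample A

Converting E to GPa, α to ×10⁻⁶/K, σ_y to MPa, then σ and n for each:
  sample F: E = 28.49, α = 18.4, σ_y = 376.0 → σ = 134 MPa, n = 2.80
  sample R: E = 201.2, α = 11.2, σ_y = 327.0 → σ = 576 MPa, n = 0.568
  sample P: E = 113.0, α = 8.93, σ_y = 967.0 → σ = 258 MPa, n = 3.74
  sample A: E = 120.0, α = 17.5, σ_y = 199.0 → σ = 538 MPa, n = 0.370
Sample A has the lowest safety factor, n = 0.370.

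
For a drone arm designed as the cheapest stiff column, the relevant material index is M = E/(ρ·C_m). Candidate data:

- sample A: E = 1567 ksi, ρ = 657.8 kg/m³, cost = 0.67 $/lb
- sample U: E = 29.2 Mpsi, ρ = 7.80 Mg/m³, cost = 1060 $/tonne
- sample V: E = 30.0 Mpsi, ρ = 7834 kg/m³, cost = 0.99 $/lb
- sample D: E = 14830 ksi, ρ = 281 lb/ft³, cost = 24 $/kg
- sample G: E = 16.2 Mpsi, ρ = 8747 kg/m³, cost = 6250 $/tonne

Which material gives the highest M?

Convert each candidate to consistent units, then evaluate M:
  sample A: E = 10.80 GPa, ρ = 657.8 kg/m³, cost = 1.477 $/kg
  sample U: E = 201.3 GPa, ρ = 7800 kg/m³, cost = 1.060 $/kg
  sample V: E = 206.8 GPa, ρ = 7834 kg/m³, cost = 2.183 $/kg
  sample D: E = 102.2 GPa, ρ = 4501 kg/m³, cost = 24.00 $/kg
  sample G: E = 111.7 GPa, ρ = 8747 kg/m³, cost = 6.250 $/kg
  sample U: M = 24.4 MN·m per $
  sample V: M = 12.1 MN·m per $
  sample A: M = 11.1 MN·m per $
  sample G: M = 2.04 MN·m per $
  sample D: M = 0.947 MN·m per $
Highest index: sample U.

sample U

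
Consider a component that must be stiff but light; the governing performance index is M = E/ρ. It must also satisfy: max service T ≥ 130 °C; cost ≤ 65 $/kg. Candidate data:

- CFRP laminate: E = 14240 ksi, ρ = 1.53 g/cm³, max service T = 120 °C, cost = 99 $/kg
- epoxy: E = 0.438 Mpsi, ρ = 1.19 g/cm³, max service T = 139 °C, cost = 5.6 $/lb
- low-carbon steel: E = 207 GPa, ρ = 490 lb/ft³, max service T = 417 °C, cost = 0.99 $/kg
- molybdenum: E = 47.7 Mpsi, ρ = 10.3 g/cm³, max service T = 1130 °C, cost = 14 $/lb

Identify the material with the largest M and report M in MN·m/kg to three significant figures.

molybdenum, M = 31.9 MN·m/kg

Screen on constraints: max service T ≥ 130 °C; cost ≤ 65 $/kg. Survivors: epoxy, low-carbon steel, molybdenum.
In SI units:
  epoxy: E = 3.020 GPa, ρ = 1190 kg/m³
  low-carbon steel: E = 207.0 GPa, ρ = 7849 kg/m³
  molybdenum: E = 328.9 GPa, ρ = 10300 kg/m³
  molybdenum: M = 31.9 MN·m/kg
  low-carbon steel: M = 26.4 MN·m/kg
  epoxy: M = 2.54 MN·m/kg
Highest index: molybdenum.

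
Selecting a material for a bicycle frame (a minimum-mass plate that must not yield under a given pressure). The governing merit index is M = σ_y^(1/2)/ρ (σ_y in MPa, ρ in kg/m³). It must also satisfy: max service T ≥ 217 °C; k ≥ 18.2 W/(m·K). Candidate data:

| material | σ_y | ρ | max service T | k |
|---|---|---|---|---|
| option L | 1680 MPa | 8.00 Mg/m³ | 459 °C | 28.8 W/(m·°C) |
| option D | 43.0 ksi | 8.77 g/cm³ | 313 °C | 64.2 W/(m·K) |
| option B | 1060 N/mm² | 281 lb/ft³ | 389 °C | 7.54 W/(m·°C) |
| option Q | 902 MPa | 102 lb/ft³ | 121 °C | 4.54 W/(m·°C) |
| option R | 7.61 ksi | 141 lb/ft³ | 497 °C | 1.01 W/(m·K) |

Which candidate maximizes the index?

option L

Screen on constraints: max service T ≥ 217 °C; k ≥ 18.2 W/(m·K). Survivors: option L, option D.
In SI units:
  option L: σ_y = 1680 MPa, ρ = 8000 kg/m³
  option D: σ_y = 296.5 MPa, ρ = 8770 kg/m³
  option L: M = 5.12×10⁻³
  option D: M = 1.96×10⁻³
The maximum is for option L.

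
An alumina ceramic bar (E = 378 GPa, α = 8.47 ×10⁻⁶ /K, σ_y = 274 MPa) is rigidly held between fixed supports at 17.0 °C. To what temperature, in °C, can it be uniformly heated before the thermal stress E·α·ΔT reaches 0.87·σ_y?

E·α·ΔT = 238.4 MPa ⇒ ΔT = 238.4 / (378.0×10³ × 8.47×10⁻⁶) = 74.46 K.
T = 17.0 + 74.46 = 91.46 °C.

91.5 °C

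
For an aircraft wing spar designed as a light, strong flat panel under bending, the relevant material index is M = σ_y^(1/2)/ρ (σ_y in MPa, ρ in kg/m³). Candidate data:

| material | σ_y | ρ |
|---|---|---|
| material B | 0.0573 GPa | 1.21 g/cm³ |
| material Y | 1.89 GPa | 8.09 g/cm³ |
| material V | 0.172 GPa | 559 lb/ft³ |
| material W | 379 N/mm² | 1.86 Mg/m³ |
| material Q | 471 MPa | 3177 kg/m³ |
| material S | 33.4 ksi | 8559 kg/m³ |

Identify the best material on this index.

In SI units:
  material B: σ_y = 57.30 MPa, ρ = 1210 kg/m³
  material Y: σ_y = 1890 MPa, ρ = 8090 kg/m³
  material V: σ_y = 172.0 MPa, ρ = 8954 kg/m³
  material W: σ_y = 379.0 MPa, ρ = 1860 kg/m³
  material Q: σ_y = 471.0 MPa, ρ = 3177 kg/m³
  material S: σ_y = 230.3 MPa, ρ = 8559 kg/m³
  material W: M = 10.5×10⁻³
  material Q: M = 6.83×10⁻³
  material B: M = 6.26×10⁻³
  material Y: M = 5.37×10⁻³
  material S: M = 1.77×10⁻³
  material V: M = 1.46×10⁻³
The maximum is for material W.

material W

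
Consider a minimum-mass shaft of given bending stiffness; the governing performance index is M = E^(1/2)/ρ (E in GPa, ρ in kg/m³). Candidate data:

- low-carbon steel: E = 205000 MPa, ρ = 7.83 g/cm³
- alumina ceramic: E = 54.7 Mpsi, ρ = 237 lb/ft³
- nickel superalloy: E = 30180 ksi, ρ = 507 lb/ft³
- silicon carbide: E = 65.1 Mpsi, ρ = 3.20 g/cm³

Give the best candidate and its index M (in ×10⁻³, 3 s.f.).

Putting every candidate on a common basis:
  low-carbon steel: E = 205.0 GPa, ρ = 7830 kg/m³
  alumina ceramic: E = 377.1 GPa, ρ = 3796 kg/m³
  nickel superalloy: E = 208.1 GPa, ρ = 8121 kg/m³
  silicon carbide: E = 448.8 GPa, ρ = 3200 kg/m³
  silicon carbide: M = 6.62×10⁻³
  alumina ceramic: M = 5.12×10⁻³
  low-carbon steel: M = 1.83×10⁻³
  nickel superalloy: M = 1.78×10⁻³
The maximum is for silicon carbide.

silicon carbide, M = 6.62×10⁻³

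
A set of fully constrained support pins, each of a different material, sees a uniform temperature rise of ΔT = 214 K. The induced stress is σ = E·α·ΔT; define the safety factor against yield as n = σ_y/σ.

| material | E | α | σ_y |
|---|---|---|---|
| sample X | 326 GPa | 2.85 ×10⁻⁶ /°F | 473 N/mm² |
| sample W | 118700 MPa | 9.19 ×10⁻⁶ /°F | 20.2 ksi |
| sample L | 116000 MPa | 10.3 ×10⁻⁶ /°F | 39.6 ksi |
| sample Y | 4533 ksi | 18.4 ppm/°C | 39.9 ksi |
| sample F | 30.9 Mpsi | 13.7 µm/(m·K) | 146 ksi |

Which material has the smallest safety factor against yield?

In consistent units (E in GPa, α in ×10⁻⁶/K, σ_y in MPa):
  sample X: E = 326.0, α = 5.13, σ_y = 473.0 → σ = 358 MPa, n = 1.32
  sample W: E = 118.7, α = 16.5, σ_y = 139.3 → σ = 420 MPa, n = 0.331
  sample L: E = 116.0, α = 18.5, σ_y = 273.0 → σ = 460 MPa, n = 0.593
  sample Y: E = 31.25, α = 18.4, σ_y = 275.1 → σ = 123 MPa, n = 2.24
  sample F: E = 213.0, α = 13.7, σ_y = 1007 → σ = 625 MPa, n = 1.61
Sample W has the lowest safety factor, n = 0.331.

sample W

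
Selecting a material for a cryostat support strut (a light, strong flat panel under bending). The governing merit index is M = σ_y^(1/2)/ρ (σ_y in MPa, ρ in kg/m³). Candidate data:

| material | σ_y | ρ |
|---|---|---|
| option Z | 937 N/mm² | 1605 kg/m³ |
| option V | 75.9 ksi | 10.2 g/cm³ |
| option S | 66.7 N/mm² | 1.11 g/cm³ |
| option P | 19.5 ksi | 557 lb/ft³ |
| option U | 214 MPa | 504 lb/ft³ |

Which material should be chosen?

option Z

Normalizing units and computing the index:
  option Z: σ_y = 937.0 MPa, ρ = 1605 kg/m³
  option V: σ_y = 523.3 MPa, ρ = 10200 kg/m³
  option S: σ_y = 66.70 MPa, ρ = 1110 kg/m³
  option P: σ_y = 134.4 MPa, ρ = 8922 kg/m³
  option U: σ_y = 214.0 MPa, ρ = 8073 kg/m³
  option Z: M = 19.1×10⁻³
  option S: M = 7.36×10⁻³
  option V: M = 2.24×10⁻³
  option U: M = 1.81×10⁻³
  option P: M = 1.30×10⁻³
Option Z has the largest M.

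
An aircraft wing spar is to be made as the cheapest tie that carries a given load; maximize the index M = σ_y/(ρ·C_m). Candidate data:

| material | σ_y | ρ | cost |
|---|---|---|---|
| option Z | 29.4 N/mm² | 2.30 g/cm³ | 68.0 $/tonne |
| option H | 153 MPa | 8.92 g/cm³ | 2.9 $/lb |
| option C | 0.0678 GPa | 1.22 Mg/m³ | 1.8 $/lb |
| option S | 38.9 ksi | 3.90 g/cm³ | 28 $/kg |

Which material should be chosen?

option Z

Convert each candidate to consistent units, then evaluate M:
  option Z: σ_y = 29.40 MPa, ρ = 2300 kg/m³, cost = 0.06800 $/kg
  option H: σ_y = 153.0 MPa, ρ = 8920 kg/m³, cost = 6.393 $/kg
  option C: σ_y = 67.80 MPa, ρ = 1220 kg/m³, cost = 3.968 $/kg
  option S: σ_y = 268.2 MPa, ρ = 3900 kg/m³, cost = 28.00 $/kg
  option Z: M = 188 kN·m per $
  option C: M = 14.0 kN·m per $
  option H: M = 2.68 kN·m per $
  option S: M = 2.46 kN·m per $
The maximum is for option Z.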